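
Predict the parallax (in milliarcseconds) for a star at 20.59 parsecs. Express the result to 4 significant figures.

p = 1/d = 1/20.59 = 0.048567 arcsec.
= 0.048567 × 1000 = 48.567 mas.

48.57 mas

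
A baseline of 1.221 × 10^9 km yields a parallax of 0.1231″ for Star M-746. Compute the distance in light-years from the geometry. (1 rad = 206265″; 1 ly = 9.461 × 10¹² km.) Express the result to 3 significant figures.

216 ly

θ = 0.1231″ = 0.1231/206265 = 5.9681 × 10^-7 rad.
d = B/θ = (1.221 × 10^9) / (5.9681 × 10^-7) = 2.0459 × 10^15 km = (2.0459 × 10^15) / (9.461 × 10^12) ly = 216.25 ly.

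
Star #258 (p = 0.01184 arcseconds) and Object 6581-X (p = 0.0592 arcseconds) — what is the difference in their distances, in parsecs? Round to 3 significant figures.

d_A = 1/0.01184″ = 84.459 pc; d_B = 1/0.05920″ = 16.892 pc.
|d_B − d_A| = |16.892 − 84.459| = 67.567 pc.

67.6 pc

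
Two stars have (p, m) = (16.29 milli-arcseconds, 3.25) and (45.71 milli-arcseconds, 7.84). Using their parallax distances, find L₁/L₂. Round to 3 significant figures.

L₁/L₂ = 540

d₁ = 1/p₁ = 1/0.01629″ = 61.387 pc; d₂ = 1/p₂ = 1/0.04571″ = 21.877 pc.
M₁ = m₁ − 5 log₁₀ d₁ + 5 = 3.25 − 8.9404 + 5 = -0.6904.
M₂ = 7.84 − 6.6999 + 5 = 6.1401.
L₁/L₂ = 10^(0.4(M₂ − M₁)) = 10^(0.4 × 6.8305) = 10^2.73220 = 539.76.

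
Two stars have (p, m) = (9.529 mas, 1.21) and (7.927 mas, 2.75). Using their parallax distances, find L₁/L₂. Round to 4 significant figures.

L₁/L₂ = 2.858

d₁ = 1/p₁ = 1/0.009529″ = 104.94 pc; d₂ = 1/p₂ = 1/0.007927″ = 126.15 pc.
M₁ = m₁ − 5 log₁₀ d₁ + 5 = 1.21 − 10.1047 + 5 = -3.8947.
M₂ = 2.75 − 10.5044 + 5 = -2.7544.
L₁/L₂ = 10^(0.4(M₂ − M₁)) = 10^(0.4 × 1.1403) = 10^0.45612 = 2.8584.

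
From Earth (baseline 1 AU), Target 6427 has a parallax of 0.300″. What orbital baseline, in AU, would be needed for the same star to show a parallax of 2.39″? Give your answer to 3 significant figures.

Parallax scales linearly with baseline: p ∝ B, so B = p_target / p_Earth × 1 AU.
B = 2.39 / 0.300 = 7.9667 AU.

7.97 AU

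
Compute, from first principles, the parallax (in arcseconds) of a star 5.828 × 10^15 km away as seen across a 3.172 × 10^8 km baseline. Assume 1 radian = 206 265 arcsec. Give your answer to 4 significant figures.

θ ≈ B/d = (3.172 × 10^8) / (5.828 × 10^15) = 5.4427 × 10^-8 rad.
In arcseconds: 5.4427 × 10^-8 × 206265 = 0.011226″.

0.01123 arcsec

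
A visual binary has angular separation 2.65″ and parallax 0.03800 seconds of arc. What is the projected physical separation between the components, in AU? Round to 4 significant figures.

69.74 AU

d = 1/p = 1/0.03800″ = 26.316 pc.
At distance d (pc), an angle of θ arcsec spans θ·d AU: s = 2.65 × 26.316 = 69.737 AU.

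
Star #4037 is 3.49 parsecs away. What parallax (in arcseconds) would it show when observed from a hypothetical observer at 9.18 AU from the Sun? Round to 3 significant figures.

2.63 arcsec

p (arcsec) = B (AU) / d (pc).
p = 9.18 / 3.49 = 2.6304 arcsec.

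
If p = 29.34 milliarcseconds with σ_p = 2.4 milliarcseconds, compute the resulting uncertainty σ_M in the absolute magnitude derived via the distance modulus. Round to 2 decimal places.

σ_M = 0.18 mag

M = m − 5 log₁₀ d + 5 = m + 5 log₁₀ p + 5, so ∂M/∂p = 5/(p ln 10).
σ_M = (5/ln 10) · (σ_p/p) = 2.1715 × 2.4/29.34 = 2.1715 × 0.0818 = 0.17763.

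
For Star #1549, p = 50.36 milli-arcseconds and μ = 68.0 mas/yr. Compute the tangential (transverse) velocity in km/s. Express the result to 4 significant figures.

d = 1/p = 1/0.05036″ = 19.857 pc.
μ = 68.0 mas/yr = 0.0680 ″/yr.
v_t = 4.74 × μ × d = 4.74 × 0.0680 × 19.857 = 6.4003 km/s.

6.400 km/s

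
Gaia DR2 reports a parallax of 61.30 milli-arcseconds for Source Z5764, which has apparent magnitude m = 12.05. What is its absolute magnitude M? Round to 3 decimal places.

d = 1/p = 1/0.06130″ = 16.313 pc.
m − M = 5 log₁₀(16.313) − 5 = 6.0627 − 5 = 1.0627.
M = m − (m − M) = 12.05 − 1.0627 = 10.987.

M = 10.987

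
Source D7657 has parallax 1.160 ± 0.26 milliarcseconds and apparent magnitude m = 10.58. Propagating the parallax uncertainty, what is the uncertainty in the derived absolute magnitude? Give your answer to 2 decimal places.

M = m − 5 log₁₀ d + 5 = m + 5 log₁₀ p + 5, so ∂M/∂p = 5/(p ln 10).
σ_M = (5/ln 10) · (σ_p/p) = 2.1715 × 0.26/1.160 = 2.1715 × 0.22414 = 0.48672.

σ_M = 0.49 mag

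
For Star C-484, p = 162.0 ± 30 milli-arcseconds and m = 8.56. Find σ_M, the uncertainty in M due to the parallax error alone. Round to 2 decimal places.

M = m − 5 log₁₀ d + 5 = m + 5 log₁₀ p + 5, so ∂M/∂p = 5/(p ln 10).
σ_M = (5/ln 10) · (σ_p/p) = 2.1715 × 30/162.0 = 2.1715 × 0.18519 = 0.40214.

σ_M = 0.40 mag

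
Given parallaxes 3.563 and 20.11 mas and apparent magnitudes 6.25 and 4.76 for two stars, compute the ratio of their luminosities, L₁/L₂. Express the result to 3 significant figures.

L₁/L₂ = 8.08

d₁ = 1/p₁ = 1/0.003563″ = 280.66 pc; d₂ = 1/p₂ = 1/0.02011″ = 49.727 pc.
M₁ = m₁ − 5 log₁₀ d₁ + 5 = 6.25 − 12.2409 + 5 = -0.9909.
M₂ = 4.76 − 8.4830 + 5 = 1.2770.
L₁/L₂ = 10^(0.4(M₂ − M₁)) = 10^(0.4 × 2.2679) = 10^0.90716 = 8.0753.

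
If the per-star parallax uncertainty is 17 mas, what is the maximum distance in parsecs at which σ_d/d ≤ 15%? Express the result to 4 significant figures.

σ_d/d = σ_p/p, so the condition is σ_p/p ≤ 0.15, i.e. p ≥ σ_p/0.15.
p_min = 17/0.15 = 113.33 mas = 0.11333 arcsec.
d_max = 1/p_min = 1/0.11333 = 8.8238 pc.

8.824 pc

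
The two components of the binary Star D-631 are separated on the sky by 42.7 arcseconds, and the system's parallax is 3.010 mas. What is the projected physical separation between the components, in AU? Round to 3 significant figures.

14200 AU

d = 1/p = 1/0.003010″ = 332.23 pc.
At distance d (pc), an angle of θ arcsec spans θ·d AU: s = 42.7 × 332.23 = 14186 AU.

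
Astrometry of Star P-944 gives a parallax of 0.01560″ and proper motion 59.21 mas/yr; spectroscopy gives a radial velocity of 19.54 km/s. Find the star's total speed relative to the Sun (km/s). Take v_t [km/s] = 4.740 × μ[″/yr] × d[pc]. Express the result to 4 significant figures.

d = 1/p = 1/0.01560″ = 64.103 pc.
μ = 59.21 mas/yr = 0.05921 ″/yr.
v_t = 4.740 μ d = 4.740 × 0.05921 × 64.103 = 17.991 km/s.
v = √(v_r² + v_t²) = √(19.54² + 17.991²) = √705.488 = 26.561 km/s.

26.56 km/s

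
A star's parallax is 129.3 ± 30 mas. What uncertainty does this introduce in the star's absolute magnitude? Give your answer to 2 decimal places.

σ_M = 0.50 mag

M = m − 5 log₁₀ d + 5 = m + 5 log₁₀ p + 5, so ∂M/∂p = 5/(p ln 10).
σ_M = (5/ln 10) · (σ_p/p) = 2.1715 × 30/129.3 = 2.1715 × 0.23202 = 0.50383.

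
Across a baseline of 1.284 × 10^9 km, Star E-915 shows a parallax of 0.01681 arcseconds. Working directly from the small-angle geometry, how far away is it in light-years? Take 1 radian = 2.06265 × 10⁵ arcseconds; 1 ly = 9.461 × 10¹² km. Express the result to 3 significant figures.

θ = 0.01681″ = 0.01681/206265 = 8.1497 × 10^-8 rad.
d = B/θ = (1.284 × 10^9) / (8.1497 × 10^-8) = 1.5755 × 10^16 km = (1.5755 × 10^16) / (9.461 × 10^12) ly = 1665.3 ly.

1670 ly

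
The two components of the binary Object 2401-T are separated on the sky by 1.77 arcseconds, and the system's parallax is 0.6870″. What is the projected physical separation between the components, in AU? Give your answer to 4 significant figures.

2.576 AU

d = 1/p = 1/0.6870″ = 1.4556 pc.
At distance d (pc), an angle of θ arcsec spans θ·d AU: s = 1.77 × 1.4556 = 2.5764 AU.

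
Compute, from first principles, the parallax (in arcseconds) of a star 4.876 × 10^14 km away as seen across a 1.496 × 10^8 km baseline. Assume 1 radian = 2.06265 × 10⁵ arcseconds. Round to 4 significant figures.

θ ≈ B/d = (1.496 × 10^8) / (4.876 × 10^14) = 3.0681 × 10^-7 rad.
In arcseconds: 3.0681 × 10^-7 × 206265 = 0.063284″.

0.06328 arcsec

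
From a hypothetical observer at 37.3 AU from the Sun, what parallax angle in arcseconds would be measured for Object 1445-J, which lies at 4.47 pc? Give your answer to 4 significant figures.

p (arcsec) = B (AU) / d (pc).
p = 37.3 / 4.47 = 8.3445 arcsec.

8.345 arcsec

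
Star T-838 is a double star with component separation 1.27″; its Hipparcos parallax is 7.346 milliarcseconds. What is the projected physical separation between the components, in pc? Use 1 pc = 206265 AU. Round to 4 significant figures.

0.0008382 pc

d = 1/p = 1/0.007346″ = 136.13 pc.
At distance d (pc), an angle of θ arcsec spans θ·d AU: s = 1.27 × 136.13 = 172.89 AU.
= 172.89 / 206265 = 0.00083819 pc.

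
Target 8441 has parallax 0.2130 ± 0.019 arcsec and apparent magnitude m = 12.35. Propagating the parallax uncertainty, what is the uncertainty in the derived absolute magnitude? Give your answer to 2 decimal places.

M = m − 5 log₁₀ d + 5 = m + 5 log₁₀ p + 5, so ∂M/∂p = 5/(p ln 10).
σ_M = (5/ln 10) · (σ_p/p) = 2.1715 × 0.019/0.2130 = 2.1715 × 0.089202 = 0.1937.

σ_M = 0.19 mag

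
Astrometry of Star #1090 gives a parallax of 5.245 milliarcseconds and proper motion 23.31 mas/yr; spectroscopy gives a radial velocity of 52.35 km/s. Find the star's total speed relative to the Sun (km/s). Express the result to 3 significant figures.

d = 1/p = 1/0.005245″ = 190.66 pc.
μ = 23.31 mas/yr = 0.02331 ″/yr.
v_t = 4.740 μ d = 4.740 × 0.02331 × 190.66 = 21.066 km/s.
v = √(v_r² + v_t²) = √(52.35² + 21.066²) = √3184.3 = 56.43 km/s.

56.4 km/s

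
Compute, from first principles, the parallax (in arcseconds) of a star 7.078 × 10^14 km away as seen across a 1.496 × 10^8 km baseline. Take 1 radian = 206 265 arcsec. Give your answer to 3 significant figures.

θ ≈ B/d = (1.496 × 10^8) / (7.078 × 10^14) = 2.1136 × 10^-7 rad.
In arcseconds: 2.1136 × 10^-7 × 206265 = 0.043596″.

0.0436 arcsec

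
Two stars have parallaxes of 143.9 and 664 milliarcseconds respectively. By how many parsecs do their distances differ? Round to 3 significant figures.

5.44 pc

d_A = 1/0.1439″ = 6.9493 pc; d_B = 1/0.6640″ = 1.506 pc.
|d_B − d_A| = |1.506 − 6.9493| = 5.4433 pc.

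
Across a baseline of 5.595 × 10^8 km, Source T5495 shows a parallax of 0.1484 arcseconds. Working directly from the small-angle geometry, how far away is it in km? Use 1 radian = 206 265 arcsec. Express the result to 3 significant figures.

7.78 × 10^14 km

θ = 0.1484″ = 0.1484/206265 = 7.1946 × 10^-7 rad.
d = B/θ = (5.595 × 10^8) / (7.1946 × 10^-7) = 7.7767 × 10^14 km.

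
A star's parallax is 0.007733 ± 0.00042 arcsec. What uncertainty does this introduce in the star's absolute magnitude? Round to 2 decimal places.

σ_M = 0.12 mag

M = m − 5 log₁₀ d + 5 = m + 5 log₁₀ p + 5, so ∂M/∂p = 5/(p ln 10).
σ_M = (5/ln 10) · (σ_p/p) = 2.1715 × 0.00042/0.007733 = 2.1715 × 0.054313 = 0.11794.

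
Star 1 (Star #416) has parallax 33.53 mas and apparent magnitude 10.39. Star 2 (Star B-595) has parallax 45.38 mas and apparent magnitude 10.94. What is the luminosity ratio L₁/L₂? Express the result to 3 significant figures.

d₁ = 1/p₁ = 1/0.03353″ = 29.824 pc; d₂ = 1/p₂ = 1/0.04538″ = 22.036 pc.
M₁ = m₁ − 5 log₁₀ d₁ + 5 = 10.39 − 7.3728 + 5 = 8.0172.
M₂ = 10.94 − 6.7157 + 5 = 9.2243.
L₁/L₂ = 10^(0.4(M₂ − M₁)) = 10^(0.4 × 1.2071) = 10^0.48284 = 3.0398.

L₁/L₂ = 3.04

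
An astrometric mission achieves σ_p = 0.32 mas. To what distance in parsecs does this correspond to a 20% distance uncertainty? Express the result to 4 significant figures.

σ_d/d = σ_p/p, so the condition is σ_p/p ≤ 0.20, i.e. p ≥ σ_p/0.20.
p_min = 0.32/0.20 = 1.6 mas = 0.0016 arcsec.
d_max = 1/p_min = 1/0.0016 = 625 pc.

625.0 pc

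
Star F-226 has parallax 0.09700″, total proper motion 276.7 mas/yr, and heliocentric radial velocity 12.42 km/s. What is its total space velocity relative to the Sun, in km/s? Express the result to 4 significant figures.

d = 1/p = 1/0.09700″ = 10.309 pc.
μ = 276.7 mas/yr = 0.2767 ″/yr.
v_t = 4.740 μ d = 4.740 × 0.2767 × 10.309 = 13.521 km/s.
v = √(v_r² + v_t²) = √(12.42² + 13.521²) = √337.074 = 18.36 km/s.

18.36 km/s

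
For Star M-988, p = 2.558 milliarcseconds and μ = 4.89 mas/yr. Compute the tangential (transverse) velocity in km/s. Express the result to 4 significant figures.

9.061 km/s

d = 1/p = 1/0.002558″ = 390.93 pc.
μ = 4.89 mas/yr = 0.00489 ″/yr.
v_t = 4.74 × μ × d = 4.74 × 0.00489 × 390.93 = 9.0612 km/s.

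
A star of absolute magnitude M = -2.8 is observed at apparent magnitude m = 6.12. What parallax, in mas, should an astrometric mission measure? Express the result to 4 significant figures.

1.644 mas

m − M = 6.12 − (-2.8) = 8.92.
d = 10^((m−M)/5 + 1) = 10^2.784 = 608.14 pc.
p = 1/d = 1/608.14 = 0.0016444 arcsec = 1.6444 mas.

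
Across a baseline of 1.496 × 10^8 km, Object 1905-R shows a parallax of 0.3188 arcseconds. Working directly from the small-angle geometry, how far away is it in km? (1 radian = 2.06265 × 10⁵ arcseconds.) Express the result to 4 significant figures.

9.679 × 10^13 km

θ = 0.3188″ = 0.3188/206265 = 1.5456 × 10^-6 rad.
d = B/θ = (1.496 × 10^8) / (1.5456 × 10^-6) = 9.6791 × 10^13 km.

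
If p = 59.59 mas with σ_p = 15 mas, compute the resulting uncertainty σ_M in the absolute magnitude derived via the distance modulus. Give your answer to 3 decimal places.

M = m − 5 log₁₀ d + 5 = m + 5 log₁₀ p + 5, so ∂M/∂p = 5/(p ln 10).
σ_M = (5/ln 10) · (σ_p/p) = 2.1715 × 15/59.59 = 2.1715 × 0.25172 = 0.54661.

σ_M = 0.547 mag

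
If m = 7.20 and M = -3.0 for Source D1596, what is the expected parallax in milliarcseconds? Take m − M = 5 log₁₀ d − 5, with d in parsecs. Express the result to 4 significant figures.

m − M = 7.20 − (-3.0) = 10.20.
d = 10^((m−M)/5 + 1) = 10^3.040 = 1096.5 pc.
p = 1/d = 1/1096.5 = 0.00091199 arcsec = 0.91199 mas.

0.9120 mas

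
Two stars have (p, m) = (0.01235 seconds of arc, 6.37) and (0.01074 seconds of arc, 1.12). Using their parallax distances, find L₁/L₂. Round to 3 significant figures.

d₁ = 1/p₁ = 1/0.01235″ = 80.972 pc; d₂ = 1/p₂ = 1/0.01074″ = 93.11 pc.
M₁ = m₁ − 5 log₁₀ d₁ + 5 = 6.37 − 9.5417 + 5 = 1.8283.
M₂ = 1.12 − 9.8450 + 5 = -3.7250.
L₁/L₂ = 10^(0.4(M₂ − M₁)) = 10^(0.4 × (-5.5533)) = 10^(-2.22132) = 0.0060073.

L₁/L₂ = 0.00601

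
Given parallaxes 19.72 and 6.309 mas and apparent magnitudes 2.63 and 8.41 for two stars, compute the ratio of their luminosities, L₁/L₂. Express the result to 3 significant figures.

d₁ = 1/p₁ = 1/0.01972″ = 50.71 pc; d₂ = 1/p₂ = 1/0.006309″ = 158.5 pc.
M₁ = m₁ − 5 log₁₀ d₁ + 5 = 2.63 − 8.5255 + 5 = -0.8955.
M₂ = 8.41 − 11.0001 + 5 = 2.4099.
L₁/L₂ = 10^(0.4(M₂ − M₁)) = 10^(0.4 × 3.3054) = 10^1.32216 = 20.997.

L₁/L₂ = 21.0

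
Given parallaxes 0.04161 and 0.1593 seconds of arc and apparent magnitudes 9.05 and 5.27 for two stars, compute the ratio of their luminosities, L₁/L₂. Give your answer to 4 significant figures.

L₁/L₂ = 0.4509

d₁ = 1/p₁ = 1/0.04161″ = 24.033 pc; d₂ = 1/p₂ = 1/0.1593″ = 6.2775 pc.
M₁ = m₁ − 5 log₁₀ d₁ + 5 = 9.05 − 6.9040 + 5 = 7.1460.
M₂ = 5.27 − 3.9889 + 5 = 6.2811.
L₁/L₂ = 10^(0.4(M₂ − M₁)) = 10^(0.4 × (-0.8649)) = 10^(-0.34596) = 0.45086.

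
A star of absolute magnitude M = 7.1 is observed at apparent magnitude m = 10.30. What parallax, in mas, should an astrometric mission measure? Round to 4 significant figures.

22.91 mas

m − M = 10.30 − 7.1 = 3.20.
d = 10^((m−M)/5 + 1) = 10^1.640 = 43.652 pc.
p = 1/d = 1/43.652 = 0.022908 arcsec = 22.908 mas.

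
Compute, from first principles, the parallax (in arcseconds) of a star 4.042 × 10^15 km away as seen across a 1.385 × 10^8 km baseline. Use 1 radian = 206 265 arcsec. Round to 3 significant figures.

0.00707 arcsec

θ ≈ B/d = (1.385 × 10^8) / (4.042 × 10^15) = 3.4265 × 10^-8 rad.
In arcseconds: 3.4265 × 10^-8 × 206265 = 0.0070677″.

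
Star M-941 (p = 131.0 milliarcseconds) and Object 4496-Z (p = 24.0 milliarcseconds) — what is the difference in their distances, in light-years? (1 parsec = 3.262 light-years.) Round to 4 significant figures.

d_A = 1/0.1310″ = 7.6336 pc; d_B = 1/0.02400″ = 41.667 pc.
|d_B − d_A| = |41.667 − 7.6336| = 34.033 pc = 34.033 × 3.262 ly = 111.02 ly.

111.0 ly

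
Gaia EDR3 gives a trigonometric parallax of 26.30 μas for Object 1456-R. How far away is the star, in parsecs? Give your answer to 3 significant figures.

38000 pc

p = 26.30 μas = 0.00002630 arcsec.
d = 1/p = 1/0.00002630 = 38023 pc.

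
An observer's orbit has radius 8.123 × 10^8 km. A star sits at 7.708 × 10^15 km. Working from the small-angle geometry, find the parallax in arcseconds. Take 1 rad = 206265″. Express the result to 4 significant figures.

0.02174 arcsec

θ ≈ B/d = (8.123 × 10^8) / (7.708 × 10^15) = 1.0538 × 10^-7 rad.
In arcseconds: 1.0538 × 10^-7 × 206265 = 0.021736″.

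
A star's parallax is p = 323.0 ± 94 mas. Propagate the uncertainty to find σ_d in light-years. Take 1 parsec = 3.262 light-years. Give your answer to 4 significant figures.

2.939 ly

d = 1/p, so σ_d = σ_p / p².
σ_d = 0.0940 / (0.3230)² = 0.0940 / 0.10433 = 0.90099 pc = 0.90099 × 3.262 ly = 2.939 ly.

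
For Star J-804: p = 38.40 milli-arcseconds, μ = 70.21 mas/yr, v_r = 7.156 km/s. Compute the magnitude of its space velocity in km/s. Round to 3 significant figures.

d = 1/p = 1/0.03840″ = 26.042 pc.
μ = 70.21 mas/yr = 0.07021 ″/yr.
v_t = 4.740 μ d = 4.740 × 0.07021 × 26.042 = 8.6667 km/s.
v = √(v_r² + v_t²) = √(7.156² + 8.6667²) = √126.32 = 11.239 km/s.

11.2 km/s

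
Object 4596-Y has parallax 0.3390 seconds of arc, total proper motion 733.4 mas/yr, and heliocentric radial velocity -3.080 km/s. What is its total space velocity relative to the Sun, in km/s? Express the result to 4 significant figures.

d = 1/p = 1/0.3390″ = 2.9499 pc.
μ = 733.4 mas/yr = 0.7334 ″/yr.
v_t = 4.740 μ d = 4.740 × 0.7334 × 2.9499 = 10.255 km/s.
v = √(v_r² + v_t²) = √((-3.080)² + 10.255²) = √114.651 = 10.708 km/s.

10.71 km/s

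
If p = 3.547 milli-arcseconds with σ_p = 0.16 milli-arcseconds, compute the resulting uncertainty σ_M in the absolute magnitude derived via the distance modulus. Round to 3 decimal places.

σ_M = 0.098 mag

M = m − 5 log₁₀ d + 5 = m + 5 log₁₀ p + 5, so ∂M/∂p = 5/(p ln 10).
σ_M = (5/ln 10) · (σ_p/p) = 2.1715 × 0.16/3.547 = 2.1715 × 0.045109 = 0.097954.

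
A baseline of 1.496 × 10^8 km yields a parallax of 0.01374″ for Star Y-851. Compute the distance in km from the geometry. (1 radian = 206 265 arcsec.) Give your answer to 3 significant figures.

2.25 × 10^15 km

θ = 0.01374″ = 0.01374/206265 = 6.6613 × 10^-8 rad.
d = B/θ = (1.496 × 10^8) / (6.6613 × 10^-8) = 2.2458 × 10^15 km.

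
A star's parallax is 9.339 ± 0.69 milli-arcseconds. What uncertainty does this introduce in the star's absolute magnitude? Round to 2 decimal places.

σ_M = 0.16 mag

M = m − 5 log₁₀ d + 5 = m + 5 log₁₀ p + 5, so ∂M/∂p = 5/(p ln 10).
σ_M = (5/ln 10) · (σ_p/p) = 2.1715 × 0.69/9.339 = 2.1715 × 0.073884 = 0.16044.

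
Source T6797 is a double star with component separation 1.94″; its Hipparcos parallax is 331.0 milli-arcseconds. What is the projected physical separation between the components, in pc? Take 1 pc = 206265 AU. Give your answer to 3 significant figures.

2.84 × 10^-5 pc

d = 1/p = 1/0.3310″ = 3.0211 pc.
At distance d (pc), an angle of θ arcsec spans θ·d AU: s = 1.94 × 3.0211 = 5.8609 AU.
= 5.8609 / 206265 = 2.8414 × 10^-5 pc.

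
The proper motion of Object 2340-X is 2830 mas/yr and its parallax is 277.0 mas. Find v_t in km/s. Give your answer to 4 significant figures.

48.43 km/s

d = 1/p = 1/0.2770″ = 3.6101 pc.
μ = 2830 mas/yr = 2.83 ″/yr.
v_t = 4.74 × μ × d = 4.74 × 2.83 × 3.6101 = 48.427 km/s.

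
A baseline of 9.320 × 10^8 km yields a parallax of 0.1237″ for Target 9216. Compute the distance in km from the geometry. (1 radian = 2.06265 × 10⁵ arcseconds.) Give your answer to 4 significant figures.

1.554 × 10^15 km

θ = 0.1237″ = 0.1237/206265 = 5.9971 × 10^-7 rad.
d = B/θ = (9.320 × 10^8) / (5.9971 × 10^-7) = 1.5541 × 10^15 km.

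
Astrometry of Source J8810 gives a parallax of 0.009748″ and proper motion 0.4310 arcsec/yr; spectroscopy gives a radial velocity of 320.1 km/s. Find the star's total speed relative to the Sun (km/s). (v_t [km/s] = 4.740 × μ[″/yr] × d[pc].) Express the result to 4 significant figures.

d = 1/p = 1/0.009748″ = 102.59 pc.
v_t = 4.740 μ d = 4.740 × 0.4310 × 102.59 = 209.59 km/s.
v = √(v_r² + v_t²) = √(320.1² + 209.59²) = √146392 = 382.61 km/s.

382.6 km/s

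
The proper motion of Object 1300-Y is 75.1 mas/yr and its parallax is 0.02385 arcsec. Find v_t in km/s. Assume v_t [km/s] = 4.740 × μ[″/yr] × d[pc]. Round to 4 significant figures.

d = 1/p = 1/0.02385″ = 41.929 pc.
μ = 75.1 mas/yr = 0.0751 ″/yr.
v_t = 4.74 × μ × d = 4.74 × 0.0751 × 41.929 = 14.926 km/s.

14.93 km/s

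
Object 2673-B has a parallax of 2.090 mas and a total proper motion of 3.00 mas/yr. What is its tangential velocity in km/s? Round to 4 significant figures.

d = 1/p = 1/0.002090″ = 478.47 pc.
μ = 3.00 mas/yr = 0.00300 ″/yr.
v_t = 4.74 × μ × d = 4.74 × 0.00300 × 478.47 = 6.8038 km/s.

6.804 km/s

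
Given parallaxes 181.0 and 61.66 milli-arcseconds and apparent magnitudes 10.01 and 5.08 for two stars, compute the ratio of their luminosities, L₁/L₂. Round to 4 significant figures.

d₁ = 1/p₁ = 1/0.1810″ = 5.5249 pc; d₂ = 1/p₂ = 1/0.06166″ = 16.218 pc.
M₁ = m₁ − 5 log₁₀ d₁ + 5 = 10.01 − 3.7116 + 5 = 11.2984.
M₂ = 5.08 − 6.0500 + 5 = 4.0300.
L₁/L₂ = 10^(0.4(M₂ − M₁)) = 10^(0.4 × (-7.2684)) = 10^(-2.90736) = 0.0012378.

L₁/L₂ = 0.001238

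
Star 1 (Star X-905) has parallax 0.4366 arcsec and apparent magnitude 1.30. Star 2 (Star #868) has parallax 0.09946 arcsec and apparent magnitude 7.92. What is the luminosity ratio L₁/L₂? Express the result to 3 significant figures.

L₁/L₂ = 23.1

d₁ = 1/p₁ = 1/0.4366″ = 2.2904 pc; d₂ = 1/p₂ = 1/0.09946″ = 10.054 pc.
M₁ = m₁ − 5 log₁₀ d₁ + 5 = 1.30 − 1.7996 + 5 = 4.5004.
M₂ = 7.92 − 5.0117 + 5 = 7.9083.
L₁/L₂ = 10^(0.4(M₂ − M₁)) = 10^(0.4 × 3.4079) = 10^1.36316 = 23.076.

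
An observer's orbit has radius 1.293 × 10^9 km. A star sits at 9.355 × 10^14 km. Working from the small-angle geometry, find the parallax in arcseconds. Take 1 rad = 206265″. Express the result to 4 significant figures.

θ ≈ B/d = (1.293 × 10^9) / (9.355 × 10^14) = 1.3821 × 10^-6 rad.
In arcseconds: 1.3821 × 10^-6 × 206265 = 0.28508″.

0.2851 arcsec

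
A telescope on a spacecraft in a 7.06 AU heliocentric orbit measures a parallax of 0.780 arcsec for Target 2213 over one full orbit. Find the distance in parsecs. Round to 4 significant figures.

With baseline B (in AU) and parallax p (in arcsec), d = B/p parsecs.
d = 7.06 / 0.780 = 9.0513 pc.

9.051 pc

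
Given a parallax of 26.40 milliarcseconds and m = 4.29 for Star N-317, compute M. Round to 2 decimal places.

M = 1.40

d = 1/p = 1/0.02640″ = 37.879 pc.
m − M = 5 log₁₀(37.879) − 5 = 7.8920 − 5 = 2.8920.
M = m − (m − M) = 4.29 − 2.8920 = 1.40.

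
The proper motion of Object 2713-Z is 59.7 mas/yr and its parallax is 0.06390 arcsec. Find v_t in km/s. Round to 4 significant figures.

d = 1/p = 1/0.06390″ = 15.649 pc.
μ = 59.7 mas/yr = 0.0597 ″/yr.
v_t = 4.74 × μ × d = 4.74 × 0.0597 × 15.649 = 4.4283 km/s.

4.428 km/s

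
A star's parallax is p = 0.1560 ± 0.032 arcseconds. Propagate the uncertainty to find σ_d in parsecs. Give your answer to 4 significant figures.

d = 1/p, so σ_d = σ_p / p².
σ_d = 0.0320 / (0.1560)² = 0.0320 / 0.024336 = 1.3149 pc.

1.315 pc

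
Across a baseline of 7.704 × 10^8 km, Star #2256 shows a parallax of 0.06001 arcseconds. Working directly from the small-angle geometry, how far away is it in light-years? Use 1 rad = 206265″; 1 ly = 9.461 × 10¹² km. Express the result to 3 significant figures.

θ = 0.06001″ = 0.06001/206265 = 2.9094 × 10^-7 rad.
d = B/θ = (7.704 × 10^8) / (2.9094 × 10^-7) = 2.6480 × 10^15 km = (2.6480 × 10^15) / (9.461 × 10^12) ly = 279.89 ly.

280 ly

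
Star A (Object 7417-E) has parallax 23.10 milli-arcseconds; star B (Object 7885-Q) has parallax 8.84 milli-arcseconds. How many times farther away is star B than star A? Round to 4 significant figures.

Since d = 1/p, d_B/d_A = p_A/p_B.
= 23.10 / 8.84 = 2.6131.

2.613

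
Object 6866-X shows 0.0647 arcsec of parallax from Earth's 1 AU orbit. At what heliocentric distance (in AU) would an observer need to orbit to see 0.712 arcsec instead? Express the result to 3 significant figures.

11.0 AU

Parallax scales linearly with baseline: p ∝ B, so B = p_target / p_Earth × 1 AU.
B = 0.712 / 0.0647 = 11.005 AU.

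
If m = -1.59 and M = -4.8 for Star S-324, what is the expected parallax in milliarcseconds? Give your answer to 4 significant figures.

m − M = -1.59 − (-4.8) = 3.21.
d = 10^((m−M)/5 + 1) = 10^1.642 = 43.853 pc.
p = 1/d = 1/43.853 = 0.022803 arcsec = 22.803 mas.

22.80 mas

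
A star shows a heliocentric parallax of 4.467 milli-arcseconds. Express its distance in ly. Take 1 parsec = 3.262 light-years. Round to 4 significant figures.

p = 4.467 milli-arcseconds = 0.004467 arcsec.
d = 1/p = 1/0.004467 = 223.86 pc.
In light-years: 223.86 × 3.262 = 730.23 ly.

730.2 ly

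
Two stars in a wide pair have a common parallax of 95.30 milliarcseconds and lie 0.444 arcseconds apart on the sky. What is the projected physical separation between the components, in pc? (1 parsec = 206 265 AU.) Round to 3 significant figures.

2.26 × 10^-5 pc

d = 1/p = 1/0.09530″ = 10.493 pc.
At distance d (pc), an angle of θ arcsec spans θ·d AU: s = 0.444 × 10.493 = 4.6589 AU.
= 4.6589 / 206265 = 2.2587 × 10^-5 pc.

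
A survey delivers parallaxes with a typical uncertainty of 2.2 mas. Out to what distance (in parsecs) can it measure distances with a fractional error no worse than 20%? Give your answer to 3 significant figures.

90.9 pc

σ_d/d = σ_p/p, so the condition is σ_p/p ≤ 0.20, i.e. p ≥ σ_p/0.20.
p_min = 2.2/0.20 = 11 mas = 0.011 arcsec.
d_max = 1/p_min = 1/0.011 = 90.909 pc.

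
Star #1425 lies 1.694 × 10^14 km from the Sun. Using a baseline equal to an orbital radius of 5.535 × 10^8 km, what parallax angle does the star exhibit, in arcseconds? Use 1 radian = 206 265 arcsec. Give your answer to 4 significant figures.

0.6740 arcsec

θ ≈ B/d = (5.535 × 10^8) / (1.694 × 10^14) = 3.2674 × 10^-6 rad.
In arcseconds: 3.2674 × 10^-6 × 206265 = 0.67395″.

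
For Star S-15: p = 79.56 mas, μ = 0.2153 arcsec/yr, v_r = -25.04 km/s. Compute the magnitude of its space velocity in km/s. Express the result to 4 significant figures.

28.13 km/s

d = 1/p = 1/0.07956″ = 12.569 pc.
v_t = 4.740 μ d = 4.740 × 0.2153 × 12.569 = 12.827 km/s.
v = √(v_r² + v_t²) = √((-25.04)² + 12.827²) = √791.534 = 28.134 km/s.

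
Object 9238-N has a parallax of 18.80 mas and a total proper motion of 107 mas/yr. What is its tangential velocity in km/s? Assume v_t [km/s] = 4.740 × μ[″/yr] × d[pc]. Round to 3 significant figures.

27.0 km/s

d = 1/p = 1/0.01880″ = 53.191 pc.
μ = 107 mas/yr = 0.107 ″/yr.
v_t = 4.74 × μ × d = 4.74 × 0.107 × 53.191 = 26.977 km/s.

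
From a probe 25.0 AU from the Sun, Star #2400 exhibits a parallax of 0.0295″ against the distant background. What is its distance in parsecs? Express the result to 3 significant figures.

With baseline B (in AU) and parallax p (in arcsec), d = B/p parsecs.
d = 25.0 / 0.0295 = 847.46 pc.

847 pc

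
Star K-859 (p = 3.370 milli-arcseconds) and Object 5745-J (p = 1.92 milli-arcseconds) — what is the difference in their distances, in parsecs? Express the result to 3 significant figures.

d_A = 1/0.003370″ = 296.74 pc; d_B = 1/0.001920″ = 520.83 pc.
|d_B − d_A| = |520.83 − 296.74| = 224.09 pc.

224 pc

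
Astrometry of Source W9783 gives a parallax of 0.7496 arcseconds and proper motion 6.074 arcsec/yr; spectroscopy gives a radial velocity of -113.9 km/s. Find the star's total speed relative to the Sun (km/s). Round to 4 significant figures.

d = 1/p = 1/0.7496″ = 1.334 pc.
v_t = 4.740 μ d = 4.740 × 6.074 × 1.334 = 38.407 km/s.
v = √(v_r² + v_t²) = √((-113.9)² + 38.407²) = √14448.3 = 120.2 km/s.

120.2 km/s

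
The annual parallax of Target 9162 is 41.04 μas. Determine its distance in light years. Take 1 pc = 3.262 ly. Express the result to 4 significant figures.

p = 41.04 μas = 0.00004104 arcsec.
d = 1/p = 1/0.00004104 = 24366 pc.
In light-years: 24366 × 3.262 = 79482 ly.

79480 light years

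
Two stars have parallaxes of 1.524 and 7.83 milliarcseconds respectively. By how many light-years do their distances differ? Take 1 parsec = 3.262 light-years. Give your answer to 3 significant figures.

1720 ly

d_A = 1/0.001524″ = 656.17 pc; d_B = 1/0.007830″ = 127.71 pc.
|d_B − d_A| = |127.71 − 656.17| = 528.46 pc = 528.46 × 3.262 ly = 1723.8 ly.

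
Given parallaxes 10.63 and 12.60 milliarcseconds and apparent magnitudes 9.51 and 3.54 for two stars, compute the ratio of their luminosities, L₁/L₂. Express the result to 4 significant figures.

L₁/L₂ = 0.005750

d₁ = 1/p₁ = 1/0.01063″ = 94.073 pc; d₂ = 1/p₂ = 1/0.01260″ = 79.365 pc.
M₁ = m₁ − 5 log₁₀ d₁ + 5 = 9.51 − 9.8673 + 5 = 4.6427.
M₂ = 3.54 − 9.4981 + 5 = -0.9581.
L₁/L₂ = 10^(0.4(M₂ − M₁)) = 10^(0.4 × (-5.6008)) = 10^(-2.24032) = 0.0057502.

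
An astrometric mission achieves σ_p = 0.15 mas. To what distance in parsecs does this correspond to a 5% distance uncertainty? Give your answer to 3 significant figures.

σ_d/d = σ_p/p, so the condition is σ_p/p ≤ 0.05, i.e. p ≥ σ_p/0.05.
p_min = 0.15/0.05 = 3 mas = 0.003 arcsec.
d_max = 1/p_min = 1/0.003 = 333.33 pc.

333 pc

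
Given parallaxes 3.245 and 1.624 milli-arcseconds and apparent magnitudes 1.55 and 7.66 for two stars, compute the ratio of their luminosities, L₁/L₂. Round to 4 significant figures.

d₁ = 1/p₁ = 1/0.003245″ = 308.17 pc; d₂ = 1/p₂ = 1/0.001624″ = 615.76 pc.
M₁ = m₁ − 5 log₁₀ d₁ + 5 = 1.55 − 12.4440 + 5 = -5.8940.
M₂ = 7.66 − 13.9471 + 5 = -1.2871.
L₁/L₂ = 10^(0.4(M₂ − M₁)) = 10^(0.4 × 4.6069) = 10^1.84276 = 69.624.

L₁/L₂ = 69.62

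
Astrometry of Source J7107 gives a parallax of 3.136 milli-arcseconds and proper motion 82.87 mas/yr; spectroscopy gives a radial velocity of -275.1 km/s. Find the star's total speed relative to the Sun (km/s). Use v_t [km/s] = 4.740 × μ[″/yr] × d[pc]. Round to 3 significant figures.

302 km/s

d = 1/p = 1/0.003136″ = 318.88 pc.
μ = 82.87 mas/yr = 0.08287 ″/yr.
v_t = 4.740 μ d = 4.740 × 0.08287 × 318.88 = 125.26 km/s.
v = √(v_r² + v_t²) = √((-275.1)² + 125.26²) = √91370.1 = 302.27 km/s.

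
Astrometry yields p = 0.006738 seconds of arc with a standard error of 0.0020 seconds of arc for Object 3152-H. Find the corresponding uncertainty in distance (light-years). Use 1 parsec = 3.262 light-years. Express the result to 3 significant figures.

144 ly

d = 1/p, so σ_d = σ_p / p².
σ_d = 0.00200 / (0.006738)² = 0.00200 / 0.000045401 = 44.052 pc = 44.052 × 3.262 ly = 143.7 ly.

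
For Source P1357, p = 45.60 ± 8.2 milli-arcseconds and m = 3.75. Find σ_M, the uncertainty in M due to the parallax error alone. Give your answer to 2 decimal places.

M = m − 5 log₁₀ d + 5 = m + 5 log₁₀ p + 5, so ∂M/∂p = 5/(p ln 10).
σ_M = (5/ln 10) · (σ_p/p) = 2.1715 × 8.2/45.60 = 2.1715 × 0.17982 = 0.39048.

σ_M = 0.39 mag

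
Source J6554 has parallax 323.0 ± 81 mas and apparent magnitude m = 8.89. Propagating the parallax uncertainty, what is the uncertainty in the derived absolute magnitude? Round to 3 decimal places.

σ_M = 0.545 mag

M = m − 5 log₁₀ d + 5 = m + 5 log₁₀ p + 5, so ∂M/∂p = 5/(p ln 10).
σ_M = (5/ln 10) · (σ_p/p) = 2.1715 × 81/323.0 = 2.1715 × 0.25077 = 0.54455.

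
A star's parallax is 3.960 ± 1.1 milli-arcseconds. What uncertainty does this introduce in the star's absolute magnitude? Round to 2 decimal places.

σ_M = 0.60 mag

M = m − 5 log₁₀ d + 5 = m + 5 log₁₀ p + 5, so ∂M/∂p = 5/(p ln 10).
σ_M = (5/ln 10) · (σ_p/p) = 2.1715 × 1.1/3.960 = 2.1715 × 0.27778 = 0.6032.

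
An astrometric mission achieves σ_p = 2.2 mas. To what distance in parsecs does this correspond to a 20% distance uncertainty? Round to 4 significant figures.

σ_d/d = σ_p/p, so the condition is σ_p/p ≤ 0.20, i.e. p ≥ σ_p/0.20.
p_min = 2.2/0.20 = 11 mas = 0.011 arcsec.
d_max = 1/p_min = 1/0.011 = 90.909 pc.

90.91 pc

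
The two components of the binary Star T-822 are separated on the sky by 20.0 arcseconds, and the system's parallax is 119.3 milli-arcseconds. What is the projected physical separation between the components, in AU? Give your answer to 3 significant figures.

d = 1/p = 1/0.1193″ = 8.3822 pc.
At distance d (pc), an angle of θ arcsec spans θ·d AU: s = 20.0 × 8.3822 = 167.64 AU.

168 AU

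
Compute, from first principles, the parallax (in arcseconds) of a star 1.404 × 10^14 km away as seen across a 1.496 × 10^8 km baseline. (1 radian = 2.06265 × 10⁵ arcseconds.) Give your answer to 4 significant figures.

θ ≈ B/d = (1.496 × 10^8) / (1.404 × 10^14) = 1.0655 × 10^-6 rad.
In arcseconds: 1.0655 × 10^-6 × 206265 = 0.21978″.

0.2198 arcsec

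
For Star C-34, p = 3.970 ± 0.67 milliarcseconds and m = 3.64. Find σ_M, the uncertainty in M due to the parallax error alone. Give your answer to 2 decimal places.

M = m − 5 log₁₀ d + 5 = m + 5 log₁₀ p + 5, so ∂M/∂p = 5/(p ln 10).
σ_M = (5/ln 10) · (σ_p/p) = 2.1715 × 0.67/3.970 = 2.1715 × 0.16877 = 0.36648.

σ_M = 0.37 mag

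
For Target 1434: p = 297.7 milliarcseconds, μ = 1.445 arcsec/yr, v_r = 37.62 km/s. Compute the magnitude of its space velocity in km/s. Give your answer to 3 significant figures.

44.1 km/s

d = 1/p = 1/0.2977″ = 3.3591 pc.
v_t = 4.740 μ d = 4.740 × 1.445 × 3.3591 = 23.007 km/s.
v = √(v_r² + v_t²) = √(37.62² + 23.007²) = √1944.59 = 44.098 km/s.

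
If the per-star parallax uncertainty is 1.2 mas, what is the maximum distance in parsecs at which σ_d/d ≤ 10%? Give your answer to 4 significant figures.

83.33 pc

σ_d/d = σ_p/p, so the condition is σ_p/p ≤ 0.10, i.e. p ≥ σ_p/0.10.
p_min = 1.2/0.10 = 12 mas = 0.012 arcsec.
d_max = 1/p_min = 1/0.012 = 83.333 pc.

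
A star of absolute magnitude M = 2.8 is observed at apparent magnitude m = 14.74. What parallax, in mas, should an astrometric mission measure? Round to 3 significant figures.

m − M = 14.74 − 2.8 = 11.94.
d = 10^((m−M)/5 + 1) = 10^3.388 = 2443.4 pc.
p = 1/d = 1/2443.4 = 0.00040927 arcsec = 0.40927 mas.

0.409 mas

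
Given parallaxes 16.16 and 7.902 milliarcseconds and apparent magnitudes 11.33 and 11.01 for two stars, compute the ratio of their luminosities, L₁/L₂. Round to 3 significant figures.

d₁ = 1/p₁ = 1/0.01616″ = 61.881 pc; d₂ = 1/p₂ = 1/0.007902″ = 126.55 pc.
M₁ = m₁ − 5 log₁₀ d₁ + 5 = 11.33 − 8.9578 + 5 = 7.3722.
M₂ = 11.01 − 10.5113 + 5 = 5.4987.
L₁/L₂ = 10^(0.4(M₂ − M₁)) = 10^(0.4 × (-1.8735)) = 10^(-0.74940) = 0.17807.

L₁/L₂ = 0.178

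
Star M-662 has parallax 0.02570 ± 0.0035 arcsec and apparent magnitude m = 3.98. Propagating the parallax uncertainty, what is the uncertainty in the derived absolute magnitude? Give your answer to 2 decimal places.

M = m − 5 log₁₀ d + 5 = m + 5 log₁₀ p + 5, so ∂M/∂p = 5/(p ln 10).
σ_M = (5/ln 10) · (σ_p/p) = 2.1715 × 0.0035/0.02570 = 2.1715 × 0.13619 = 0.29574.

σ_M = 0.30 mag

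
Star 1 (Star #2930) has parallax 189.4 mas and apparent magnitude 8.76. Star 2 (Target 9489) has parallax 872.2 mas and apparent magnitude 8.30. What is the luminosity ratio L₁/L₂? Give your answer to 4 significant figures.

d₁ = 1/p₁ = 1/0.1894″ = 5.2798 pc; d₂ = 1/p₂ = 1/0.8722″ = 1.1465 pc.
M₁ = m₁ − 5 log₁₀ d₁ + 5 = 8.76 − 3.6131 + 5 = 10.1469.
M₂ = 8.30 − 0.2969 + 5 = 13.0031.
L₁/L₂ = 10^(0.4(M₂ − M₁)) = 10^(0.4 × 2.8562) = 10^1.14248 = 13.883.

L₁/L₂ = 13.88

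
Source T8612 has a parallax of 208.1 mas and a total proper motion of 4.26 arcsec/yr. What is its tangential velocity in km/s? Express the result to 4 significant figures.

97.03 km/s

d = 1/p = 1/0.2081″ = 4.8054 pc.
v_t = 4.74 × μ × d = 4.74 × 4.26 × 4.8054 = 97.033 km/s.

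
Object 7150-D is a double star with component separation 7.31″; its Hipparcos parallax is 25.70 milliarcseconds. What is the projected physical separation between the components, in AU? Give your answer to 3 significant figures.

284 AU

d = 1/p = 1/0.02570″ = 38.911 pc.
At distance d (pc), an angle of θ arcsec spans θ·d AU: s = 7.31 × 38.911 = 284.44 AU.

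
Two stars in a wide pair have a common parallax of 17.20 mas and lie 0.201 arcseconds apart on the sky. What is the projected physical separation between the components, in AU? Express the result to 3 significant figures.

d = 1/p = 1/0.01720″ = 58.14 pc.
At distance d (pc), an angle of θ arcsec spans θ·d AU: s = 0.201 × 58.14 = 11.686 AU.

11.7 AU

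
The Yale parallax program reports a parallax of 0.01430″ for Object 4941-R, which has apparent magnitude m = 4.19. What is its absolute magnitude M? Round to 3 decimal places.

d = 1/p = 1/0.01430″ = 69.93 pc.
m − M = 5 log₁₀(69.93) − 5 = 9.2233 − 5 = 4.2233.
M = m − (m − M) = 4.19 − 4.2233 = -0.033.

M = -0.033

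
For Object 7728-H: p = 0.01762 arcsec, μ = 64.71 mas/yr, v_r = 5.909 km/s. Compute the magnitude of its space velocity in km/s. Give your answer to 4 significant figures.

18.38 km/s

d = 1/p = 1/0.01762″ = 56.754 pc.
μ = 64.71 mas/yr = 0.06471 ″/yr.
v_t = 4.740 μ d = 4.740 × 0.06471 × 56.754 = 17.408 km/s.
v = √(v_r² + v_t²) = √(5.909² + 17.408²) = √337.955 = 18.384 km/s.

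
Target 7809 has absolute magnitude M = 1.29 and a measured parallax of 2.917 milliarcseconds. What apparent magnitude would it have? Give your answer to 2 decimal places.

m = 8.97

d = 1/p = 1/0.002917″ = 342.82 pc.
m − M = 5 log₁₀ d − 5 = 5 log₁₀(342.82) − 5 = 12.6753 − 5 = 7.6753.
m = M + (m − M) = 1.29 + 7.6753 = 8.97.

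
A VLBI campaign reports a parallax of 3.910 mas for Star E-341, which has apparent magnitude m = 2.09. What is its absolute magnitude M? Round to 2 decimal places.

M = -4.95

d = 1/p = 1/0.003910″ = 255.75 pc.
m − M = 5 log₁₀(255.75) − 5 = 12.0391 − 5 = 7.0391.
M = m − (m − M) = 2.09 − 7.0391 = -4.95.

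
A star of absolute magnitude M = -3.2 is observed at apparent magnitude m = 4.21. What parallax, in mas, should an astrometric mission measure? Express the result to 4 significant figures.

m − M = 4.21 − (-3.2) = 7.41.
d = 10^((m−M)/5 + 1) = 10^2.482 = 303.39 pc.
p = 1/d = 1/303.39 = 0.0032961 arcsec = 3.2961 mas.

3.296 mas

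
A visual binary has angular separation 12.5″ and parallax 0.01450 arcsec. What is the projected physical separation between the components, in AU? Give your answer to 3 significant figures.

d = 1/p = 1/0.01450″ = 68.966 pc.
At distance d (pc), an angle of θ arcsec spans θ·d AU: s = 12.5 × 68.966 = 862.08 AU.

862 AU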